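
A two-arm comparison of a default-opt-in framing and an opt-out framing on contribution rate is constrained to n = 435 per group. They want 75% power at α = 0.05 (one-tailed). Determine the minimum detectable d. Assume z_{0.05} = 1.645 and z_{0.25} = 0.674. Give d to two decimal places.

d_min ≈ 0.16

For two independent groups of n = 435 each: d_min = (z_{α} + z_β)·√(2/n).
z-sum = 1.645 + 0.674 = 2.319.
d_min = 2.319 × √(2/435) = 2.319 × 0.0678 = 0.157.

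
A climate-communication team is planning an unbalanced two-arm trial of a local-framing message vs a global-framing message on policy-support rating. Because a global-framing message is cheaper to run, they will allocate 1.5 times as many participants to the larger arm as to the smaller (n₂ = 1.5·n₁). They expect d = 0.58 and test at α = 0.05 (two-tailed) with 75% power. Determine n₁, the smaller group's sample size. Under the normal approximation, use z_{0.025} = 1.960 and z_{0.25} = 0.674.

With allocation ratio k = n₂/n₁ = 1.5, Var(x̄₁−x̄₂) = σ²(1/n₁ + 1/(k·n₁)) = σ²·(k+1)/(k·n₁).
So n₁ = (1 + 1/k)·((z_{α/2} + z_β)/d)² = 1.667 × (2.634/0.58)².
n₁ = 1.667 × 20.62 = 34.4.
Round up: n₁ = 35, giving n₂ = ⌈1.5 × 35⌉ = ⌈52.5⌉ = 53.

n₁ = 35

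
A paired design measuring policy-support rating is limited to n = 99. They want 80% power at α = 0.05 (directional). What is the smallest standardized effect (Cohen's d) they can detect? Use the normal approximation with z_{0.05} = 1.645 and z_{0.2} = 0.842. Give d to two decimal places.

d_min ≈ 0.25

For a single sample (or paired design) of n = 99: d_min = (z_{α} + z_β)/√n.
z-sum = 1.645 + 0.842 = 2.487.
d_min = 2.487 / √99 = 2.487 / 9.950 = 0.250.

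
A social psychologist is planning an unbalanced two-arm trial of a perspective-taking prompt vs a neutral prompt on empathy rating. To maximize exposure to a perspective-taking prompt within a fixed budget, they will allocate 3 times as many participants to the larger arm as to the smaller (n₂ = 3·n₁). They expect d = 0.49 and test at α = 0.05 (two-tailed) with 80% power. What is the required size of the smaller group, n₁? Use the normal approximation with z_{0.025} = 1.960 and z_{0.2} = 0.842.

With allocation ratio k = n₂/n₁ = 3, Var(x̄₁−x̄₂) = σ²(1/n₁ + 1/(k·n₁)) = σ²·(k+1)/(k·n₁).
So n₁ = (1 + 1/k)·((z_{α/2} + z_β)/d)² = 1.333 × (2.802/0.49)².
n₁ = 1.333 × 32.70 = 43.6.
Round up: n₁ = 44, giving n₂ = 3 × 44 = 132.

n₁ = 44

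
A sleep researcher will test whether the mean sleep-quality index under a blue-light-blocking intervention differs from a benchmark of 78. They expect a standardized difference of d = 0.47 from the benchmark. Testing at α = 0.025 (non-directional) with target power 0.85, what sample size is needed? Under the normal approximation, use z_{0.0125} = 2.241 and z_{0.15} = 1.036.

n = 49

For a one-sample test: n = ((z_{α/2} + z_β) / d)².
z_{α/2} + z_β = 2.241 + 1.036 = 3.277.
n = (3.277 / 0.47)² = 6.972² = 48.61.
Round up.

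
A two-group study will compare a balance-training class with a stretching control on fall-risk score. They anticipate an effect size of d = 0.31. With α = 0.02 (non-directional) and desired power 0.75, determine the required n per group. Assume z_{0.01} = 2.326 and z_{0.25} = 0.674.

n = 188 per group

For two independent groups with equal n: n = 2·((z_{α/2} + z_β) / d)².
z_{α/2} + z_β = 2.326 + 0.674 = 3.000.
n = 2 × (3.000 / 0.31)² = 2 × 9.677² = 2 × 93.65 = 187.3.
Round up to the next whole participant.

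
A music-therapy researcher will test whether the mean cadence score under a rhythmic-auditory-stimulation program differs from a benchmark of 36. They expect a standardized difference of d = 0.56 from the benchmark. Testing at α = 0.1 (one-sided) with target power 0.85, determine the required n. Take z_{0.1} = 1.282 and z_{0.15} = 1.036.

n = 18

For a one-sample test: n = ((z_{α} + z_β) / d)².
z_{α} + z_β = 1.282 + 1.036 = 2.318.
n = (2.318 / 0.56)² = 4.139² = 17.13.
Round up.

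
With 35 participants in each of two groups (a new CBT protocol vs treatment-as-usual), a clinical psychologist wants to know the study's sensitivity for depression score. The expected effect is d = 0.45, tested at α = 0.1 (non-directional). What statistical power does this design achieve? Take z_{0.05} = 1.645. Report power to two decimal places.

power ≈ 0.59

For two equal groups, power = Φ(d·√(n/2) − z_{α/2}).
d·√(n/2) = 0.45 × √(35/2) = 0.45 × 4.183 = 1.882.
z_β = 1.882 − 1.645 = 0.237.
Power = Φ(0.237) = 0.594.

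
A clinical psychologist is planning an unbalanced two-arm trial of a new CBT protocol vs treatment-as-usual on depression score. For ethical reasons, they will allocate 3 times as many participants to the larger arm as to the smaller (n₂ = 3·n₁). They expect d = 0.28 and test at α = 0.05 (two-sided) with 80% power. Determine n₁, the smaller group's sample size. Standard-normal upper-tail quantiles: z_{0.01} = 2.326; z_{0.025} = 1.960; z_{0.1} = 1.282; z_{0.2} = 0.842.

n₁ = 134

With allocation ratio k = n₂/n₁ = 3, Var(x̄₁−x̄₂) = σ²(1/n₁ + 1/(k·n₁)) = σ²·(k+1)/(k·n₁).
So n₁ = (1 + 1/k)·((z_{α/2} + z_β)/d)² = 1.333 × (2.802/0.28)².
n₁ = 1.333 × 100.14 = 133.5.
Round up: n₁ = 134, giving n₂ = 3 × 134 = 402.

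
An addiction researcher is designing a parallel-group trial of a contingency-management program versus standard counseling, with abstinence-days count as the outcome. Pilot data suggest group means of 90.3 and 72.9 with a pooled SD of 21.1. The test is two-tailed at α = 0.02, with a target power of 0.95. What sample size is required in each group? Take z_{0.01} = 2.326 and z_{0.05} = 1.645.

Cohen's d = |M₁ − M₂| / SD_pooled = |90.3 − 72.9| / 21.1 = 17.4 / 21.1 = 0.825.
For two independent groups with equal n: n = 2·((z_{α/2} + z_β) / d)².
z_{α/2} + z_β = 2.326 + 1.645 = 3.971.
n = 2 × (3.971 / 0.825)² = 2 × 4.813² = 2 × 23.17 = 46.3.
Round up to the next whole participant.

n = 47 per group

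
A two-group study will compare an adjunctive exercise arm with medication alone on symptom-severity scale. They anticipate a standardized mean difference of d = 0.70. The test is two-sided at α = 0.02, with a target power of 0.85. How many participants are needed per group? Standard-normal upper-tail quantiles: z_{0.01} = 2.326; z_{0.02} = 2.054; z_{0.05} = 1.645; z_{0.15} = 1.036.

n = 47 per group

For two independent groups with equal n: n = 2·((z_{α/2} + z_β) / d)².
z_{α/2} + z_β = 2.326 + 1.036 = 3.362.
n = 2 × (3.362 / 0.70)² = 2 × 4.803² = 2 × 23.07 = 46.1.
Round up to the next whole participant.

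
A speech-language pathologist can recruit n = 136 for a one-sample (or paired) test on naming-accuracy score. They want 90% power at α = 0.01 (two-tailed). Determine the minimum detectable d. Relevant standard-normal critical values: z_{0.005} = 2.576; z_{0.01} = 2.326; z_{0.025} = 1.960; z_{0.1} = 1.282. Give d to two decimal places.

d_min ≈ 0.33

For a single sample (or paired design) of n = 136: d_min = (z_{α/2} + z_β)/√n.
z-sum = 2.576 + 1.282 = 3.858.
d_min = 3.858 / √136 = 3.858 / 11.662 = 0.331.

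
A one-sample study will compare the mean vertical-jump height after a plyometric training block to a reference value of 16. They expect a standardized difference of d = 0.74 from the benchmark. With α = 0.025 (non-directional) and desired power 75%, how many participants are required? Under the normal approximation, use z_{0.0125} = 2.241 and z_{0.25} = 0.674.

n = 16

For a one-sample test: n = ((z_{α/2} + z_β) / d)².
z_{α/2} + z_β = 2.241 + 0.674 = 2.915.
n = (2.915 / 0.74)² = 3.939² = 15.52.
Round up.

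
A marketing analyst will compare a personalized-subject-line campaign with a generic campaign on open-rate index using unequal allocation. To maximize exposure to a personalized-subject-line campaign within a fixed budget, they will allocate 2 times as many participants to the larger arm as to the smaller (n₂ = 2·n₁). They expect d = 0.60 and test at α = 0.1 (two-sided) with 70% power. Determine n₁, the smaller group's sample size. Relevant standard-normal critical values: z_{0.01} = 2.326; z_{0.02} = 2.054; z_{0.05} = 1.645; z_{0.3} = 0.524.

With allocation ratio k = n₂/n₁ = 2, Var(x̄₁−x̄₂) = σ²(1/n₁ + 1/(k·n₁)) = σ²·(k+1)/(k·n₁).
So n₁ = (1 + 1/k)·((z_{α/2} + z_β)/d)² = 1.500 × (2.169/0.60)².
n₁ = 1.500 × 13.07 = 19.6.
Round up: n₁ = 20, giving n₂ = 2 × 20 = 40.

n₁ = 20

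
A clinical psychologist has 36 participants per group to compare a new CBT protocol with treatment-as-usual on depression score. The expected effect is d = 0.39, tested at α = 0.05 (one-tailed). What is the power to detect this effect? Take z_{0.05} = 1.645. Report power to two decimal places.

power ≈ 0.50

For two equal groups, power = Φ(d·√(n/2) − z_{α}).
d·√(n/2) = 0.39 × √(36/2) = 0.39 × 4.243 = 1.655.
z_β = 1.655 − 1.645 = 0.010.
Power = Φ(0.010) = 0.504.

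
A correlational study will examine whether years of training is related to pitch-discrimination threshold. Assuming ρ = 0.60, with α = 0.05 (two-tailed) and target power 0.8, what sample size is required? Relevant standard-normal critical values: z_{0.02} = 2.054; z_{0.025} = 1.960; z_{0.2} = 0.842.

Fisher's z: C = ½·ln((1+r)/(1−r)) = ½·ln(4.0000) = 0.6931.
n = ((z_{α/2} + z_β)/C)² + 3.
(1.960 + 0.842) / 0.6931 = 2.802 / 0.6931 = 4.043.
n = 4.043² + 3 = 16.34 + 3 = 19.3.
Round up.

n = 20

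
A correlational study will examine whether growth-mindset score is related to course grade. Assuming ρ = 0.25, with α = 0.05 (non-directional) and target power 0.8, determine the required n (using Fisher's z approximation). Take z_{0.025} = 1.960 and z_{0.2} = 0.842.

n = 124

Fisher's z: C = ½·ln((1+r)/(1−r)) = ½·ln(1.6667) = 0.2554.
n = ((z_{α/2} + z_β)/C)² + 3.
(1.960 + 0.842) / 0.2554 = 2.802 / 0.2554 = 10.971.
n = 10.971² + 3 = 120.36 + 3 = 123.4.
Round up.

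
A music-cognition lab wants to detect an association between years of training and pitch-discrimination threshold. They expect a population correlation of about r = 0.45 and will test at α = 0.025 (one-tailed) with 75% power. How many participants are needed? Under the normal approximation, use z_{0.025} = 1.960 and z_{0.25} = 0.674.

Fisher's z: C = ½·ln((1+r)/(1−r)) = ½·ln(2.6364) = 0.4847.
n = ((z_{α} + z_β)/C)² + 3.
(1.960 + 0.674) / 0.4847 = 2.634 / 0.4847 = 5.434.
n = 5.434² + 3 = 29.53 + 3 = 32.5.
Round up.

n = 33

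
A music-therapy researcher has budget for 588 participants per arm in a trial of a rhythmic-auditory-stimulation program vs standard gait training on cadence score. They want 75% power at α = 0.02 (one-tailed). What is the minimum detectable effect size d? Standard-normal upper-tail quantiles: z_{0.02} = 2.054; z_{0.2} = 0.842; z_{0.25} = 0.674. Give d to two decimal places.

d_min ≈ 0.16

For two independent groups of n = 588 each: d_min = (z_{α} + z_β)·√(2/n).
z-sum = 2.054 + 0.674 = 2.728.
d_min = 2.728 × √(2/588) = 2.728 × 0.0583 = 0.159.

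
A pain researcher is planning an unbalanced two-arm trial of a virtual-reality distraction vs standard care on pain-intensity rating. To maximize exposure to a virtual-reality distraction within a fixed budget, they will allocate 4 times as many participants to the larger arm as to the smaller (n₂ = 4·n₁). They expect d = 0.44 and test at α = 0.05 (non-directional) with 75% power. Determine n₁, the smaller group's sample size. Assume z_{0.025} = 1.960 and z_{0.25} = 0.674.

With allocation ratio k = n₂/n₁ = 4, Var(x̄₁−x̄₂) = σ²(1/n₁ + 1/(k·n₁)) = σ²·(k+1)/(k·n₁).
So n₁ = (1 + 1/k)·((z_{α/2} + z_β)/d)² = 1.250 × (2.634/0.44)².
n₁ = 1.250 × 35.84 = 44.8.
Round up: n₁ = 45, giving n₂ = 4 × 45 = 180.

n₁ = 45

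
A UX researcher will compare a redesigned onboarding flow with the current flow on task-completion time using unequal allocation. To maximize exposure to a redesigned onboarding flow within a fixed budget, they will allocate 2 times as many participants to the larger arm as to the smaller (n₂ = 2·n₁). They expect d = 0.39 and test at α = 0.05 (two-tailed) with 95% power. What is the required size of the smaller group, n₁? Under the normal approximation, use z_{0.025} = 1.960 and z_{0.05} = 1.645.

With allocation ratio k = n₂/n₁ = 2, Var(x̄₁−x̄₂) = σ²(1/n₁ + 1/(k·n₁)) = σ²·(k+1)/(k·n₁).
So n₁ = (1 + 1/k)·((z_{α/2} + z_β)/d)² = 1.500 × (3.605/0.39)².
n₁ = 1.500 × 85.44 = 128.2.
Round up: n₁ = 129, giving n₂ = 2 × 129 = 258.

n₁ = 129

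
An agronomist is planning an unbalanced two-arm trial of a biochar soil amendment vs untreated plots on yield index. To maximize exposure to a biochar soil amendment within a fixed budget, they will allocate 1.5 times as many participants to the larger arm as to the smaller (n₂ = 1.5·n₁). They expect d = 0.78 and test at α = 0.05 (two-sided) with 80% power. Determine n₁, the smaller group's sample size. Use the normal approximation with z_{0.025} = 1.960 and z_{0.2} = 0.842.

n₁ = 22

With allocation ratio k = n₂/n₁ = 1.5, Var(x̄₁−x̄₂) = σ²(1/n₁ + 1/(k·n₁)) = σ²·(k+1)/(k·n₁).
So n₁ = (1 + 1/k)·((z_{α/2} + z_β)/d)² = 1.667 × (2.802/0.78)².
n₁ = 1.667 × 12.90 = 21.5.
Round up: n₁ = 22, giving n₂ = 1.5 × 22 = 33.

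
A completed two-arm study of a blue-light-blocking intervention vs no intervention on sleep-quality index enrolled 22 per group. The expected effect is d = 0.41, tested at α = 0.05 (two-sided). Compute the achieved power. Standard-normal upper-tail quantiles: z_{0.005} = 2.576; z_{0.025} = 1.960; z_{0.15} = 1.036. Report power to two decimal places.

power ≈ 0.27

For two equal groups, power = Φ(d·√(n/2) − z_{α/2}).
d·√(n/2) = 0.41 × √(22/2) = 0.41 × 3.317 = 1.360.
z_β = 1.360 − 1.960 = -0.600.
Power = Φ(-0.600) = 0.274.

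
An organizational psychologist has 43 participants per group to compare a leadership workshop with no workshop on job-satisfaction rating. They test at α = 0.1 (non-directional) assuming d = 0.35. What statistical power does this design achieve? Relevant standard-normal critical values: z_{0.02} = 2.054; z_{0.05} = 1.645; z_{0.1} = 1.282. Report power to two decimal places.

For two equal groups, power = Φ(d·√(n/2) − z_{α/2}).
d·√(n/2) = 0.35 × √(43/2) = 0.35 × 4.637 = 1.623.
z_β = 1.623 − 1.645 = -0.022.
Power = Φ(-0.022) = 0.491.

power ≈ 0.49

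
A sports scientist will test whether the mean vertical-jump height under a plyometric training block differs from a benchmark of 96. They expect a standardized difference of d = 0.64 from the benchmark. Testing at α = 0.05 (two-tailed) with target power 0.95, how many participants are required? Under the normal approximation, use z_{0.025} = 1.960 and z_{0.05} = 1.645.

n = 32

For a one-sample test: n = ((z_{α/2} + z_β) / d)².
z_{α/2} + z_β = 1.960 + 1.645 = 3.605.
n = (3.605 / 0.64)² = 5.633² = 31.73.
Round up.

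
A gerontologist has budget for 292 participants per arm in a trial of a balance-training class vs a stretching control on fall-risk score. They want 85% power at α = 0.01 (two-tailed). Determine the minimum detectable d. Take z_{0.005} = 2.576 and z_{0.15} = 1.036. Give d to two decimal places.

For two independent groups of n = 292 each: d_min = (z_{α/2} + z_β)·√(2/n).
z-sum = 2.576 + 1.036 = 3.612.
d_min = 3.612 × √(2/292) = 3.612 × 0.0828 = 0.299.

d_min ≈ 0.30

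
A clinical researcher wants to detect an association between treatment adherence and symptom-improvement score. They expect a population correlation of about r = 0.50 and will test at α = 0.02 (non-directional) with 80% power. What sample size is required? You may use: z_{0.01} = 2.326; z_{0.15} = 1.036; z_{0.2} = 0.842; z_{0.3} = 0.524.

Fisher's z: C = ½·ln((1+r)/(1−r)) = ½·ln(3.0000) = 0.5493.
n = ((z_{α/2} + z_β)/C)² + 3.
(2.326 + 0.842) / 0.5493 = 3.168 / 0.5493 = 5.767.
n = 5.767² + 3 = 33.26 + 3 = 36.3.
Round up.

n = 37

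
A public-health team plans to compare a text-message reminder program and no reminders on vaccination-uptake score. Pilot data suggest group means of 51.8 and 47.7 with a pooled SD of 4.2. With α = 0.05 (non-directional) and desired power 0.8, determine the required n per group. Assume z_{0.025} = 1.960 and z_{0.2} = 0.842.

n = 17 per group

Cohen's d = |M₁ − M₂| / SD_pooled = |51.8 − 47.7| / 4.2 = 4.1 / 4.2 = 0.976.
For two independent groups with equal n: n = 2·((z_{α/2} + z_β) / d)².
z_{α/2} + z_β = 1.960 + 0.842 = 2.802.
n = 2 × (2.802 / 0.976)² = 2 × 2.871² = 2 × 8.24 = 16.5.
Round up to the next whole participant.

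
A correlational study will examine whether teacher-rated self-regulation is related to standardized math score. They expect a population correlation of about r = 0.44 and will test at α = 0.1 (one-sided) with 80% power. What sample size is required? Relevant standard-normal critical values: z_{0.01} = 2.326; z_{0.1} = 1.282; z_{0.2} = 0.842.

n = 24

Fisher's z: C = ½·ln((1+r)/(1−r)) = ½·ln(2.5714) = 0.4722.
n = ((z_{α} + z_β)/C)² + 3.
(1.282 + 0.842) / 0.4722 = 2.124 / 0.4722 = 4.498.
n = 4.498² + 3 = 20.23 + 3 = 23.2.
Round up.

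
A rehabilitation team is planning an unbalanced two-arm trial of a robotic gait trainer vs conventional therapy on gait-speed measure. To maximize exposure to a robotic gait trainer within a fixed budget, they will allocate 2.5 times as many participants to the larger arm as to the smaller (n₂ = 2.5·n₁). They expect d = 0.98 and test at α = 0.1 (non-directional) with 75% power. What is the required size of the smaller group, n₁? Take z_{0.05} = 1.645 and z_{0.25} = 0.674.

n₁ = 8

With allocation ratio k = n₂/n₁ = 2.5, Var(x̄₁−x̄₂) = σ²(1/n₁ + 1/(k·n₁)) = σ²·(k+1)/(k·n₁).
So n₁ = (1 + 1/k)·((z_{α/2} + z_β)/d)² = 1.400 × (2.319/0.98)².
n₁ = 1.400 × 5.60 = 7.8.
Round up: n₁ = 8, giving n₂ = 2.5 × 8 = 20.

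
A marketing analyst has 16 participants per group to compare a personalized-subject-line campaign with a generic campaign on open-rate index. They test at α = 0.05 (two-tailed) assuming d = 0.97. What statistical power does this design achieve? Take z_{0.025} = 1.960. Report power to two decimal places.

For two equal groups, power = Φ(d·√(n/2) − z_{α/2}).
d·√(n/2) = 0.97 × √(16/2) = 0.97 × 2.828 = 2.744.
z_β = 2.744 − 1.960 = 0.784.
Power = Φ(0.784) = 0.783.

power ≈ 0.78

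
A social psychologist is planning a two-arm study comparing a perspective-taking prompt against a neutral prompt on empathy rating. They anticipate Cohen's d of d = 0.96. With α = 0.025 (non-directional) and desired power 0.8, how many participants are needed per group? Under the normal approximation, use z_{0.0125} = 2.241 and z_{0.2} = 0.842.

n = 21 per group

For two independent groups with equal n: n = 2·((z_{α/2} + z_β) / d)².
z_{α/2} + z_β = 2.241 + 0.842 = 3.083.
n = 2 × (3.083 / 0.96)² = 2 × 3.211² = 2 × 10.31 = 20.6.
Round up to the next whole participant.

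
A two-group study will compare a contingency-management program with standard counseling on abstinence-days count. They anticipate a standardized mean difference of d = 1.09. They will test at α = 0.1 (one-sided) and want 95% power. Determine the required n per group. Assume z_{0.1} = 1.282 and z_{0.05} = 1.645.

For two independent groups with equal n: n = 2·((z_{α} + z_β) / d)².
z_{α} + z_β = 1.282 + 1.645 = 2.927.
n = 2 × (2.927 / 1.09)² = 2 × 2.685² = 2 × 7.21 = 14.4.
Round up to the next whole participant.

n = 15 per group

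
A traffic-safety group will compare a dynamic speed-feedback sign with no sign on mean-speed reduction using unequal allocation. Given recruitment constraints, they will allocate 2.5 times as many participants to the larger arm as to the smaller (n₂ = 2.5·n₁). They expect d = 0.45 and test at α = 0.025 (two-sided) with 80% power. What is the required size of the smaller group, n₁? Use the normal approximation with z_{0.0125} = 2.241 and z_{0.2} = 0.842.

n₁ = 66

With allocation ratio k = n₂/n₁ = 2.5, Var(x̄₁−x̄₂) = σ²(1/n₁ + 1/(k·n₁)) = σ²·(k+1)/(k·n₁).
So n₁ = (1 + 1/k)·((z_{α/2} + z_β)/d)² = 1.400 × (3.083/0.45)².
n₁ = 1.400 × 46.94 = 65.7.
Round up: n₁ = 66, giving n₂ = 2.5 × 66 = 165.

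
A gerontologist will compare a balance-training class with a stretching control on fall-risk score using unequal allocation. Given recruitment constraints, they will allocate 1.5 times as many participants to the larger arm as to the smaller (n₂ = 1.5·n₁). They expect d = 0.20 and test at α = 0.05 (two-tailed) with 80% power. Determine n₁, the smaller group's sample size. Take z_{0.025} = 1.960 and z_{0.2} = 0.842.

n₁ = 328

With allocation ratio k = n₂/n₁ = 1.5, Var(x̄₁−x̄₂) = σ²(1/n₁ + 1/(k·n₁)) = σ²·(k+1)/(k·n₁).
So n₁ = (1 + 1/k)·((z_{α/2} + z_β)/d)² = 1.667 × (2.802/0.20)².
n₁ = 1.667 × 196.28 = 327.1.
Round up: n₁ = 328, giving n₂ = 1.5 × 328 = 492.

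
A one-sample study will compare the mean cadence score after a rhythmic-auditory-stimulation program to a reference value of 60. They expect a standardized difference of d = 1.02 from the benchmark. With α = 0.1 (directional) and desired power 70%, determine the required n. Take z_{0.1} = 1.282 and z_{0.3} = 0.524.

For a one-sample test: n = ((z_{α} + z_β) / d)².
z_{α} + z_β = 1.282 + 0.524 = 1.806.
n = (1.806 / 1.02)² = 1.771² = 3.13.
Round up.

n = 4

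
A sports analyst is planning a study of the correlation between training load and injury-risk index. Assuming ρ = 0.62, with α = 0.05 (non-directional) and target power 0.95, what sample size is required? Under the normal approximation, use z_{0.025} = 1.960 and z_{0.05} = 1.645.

n = 28

Fisher's z: C = ½·ln((1+r)/(1−r)) = ½·ln(4.2632) = 0.7250.
n = ((z_{α/2} + z_β)/C)² + 3.
(1.960 + 1.645) / 0.7250 = 3.605 / 0.7250 = 4.972.
n = 4.972² + 3 = 24.72 + 3 = 27.7.
Round up.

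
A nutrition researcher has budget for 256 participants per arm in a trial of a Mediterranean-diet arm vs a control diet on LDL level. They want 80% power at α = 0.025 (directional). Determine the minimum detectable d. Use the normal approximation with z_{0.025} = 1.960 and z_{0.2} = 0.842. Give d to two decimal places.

d_min ≈ 0.25

For two independent groups of n = 256 each: d_min = (z_{α} + z_β)·√(2/n).
z-sum = 1.960 + 0.842 = 2.802.
d_min = 2.802 × √(2/256) = 2.802 × 0.0884 = 0.248.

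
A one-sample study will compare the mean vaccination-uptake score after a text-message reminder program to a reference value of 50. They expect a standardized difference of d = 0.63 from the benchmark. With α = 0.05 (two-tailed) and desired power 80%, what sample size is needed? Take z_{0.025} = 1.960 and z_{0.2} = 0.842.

n = 20

For a one-sample test: n = ((z_{α/2} + z_β) / d)².
z_{α/2} + z_β = 1.960 + 0.842 = 2.802.
n = (2.802 / 0.63)² = 4.448² = 19.78.
Round up.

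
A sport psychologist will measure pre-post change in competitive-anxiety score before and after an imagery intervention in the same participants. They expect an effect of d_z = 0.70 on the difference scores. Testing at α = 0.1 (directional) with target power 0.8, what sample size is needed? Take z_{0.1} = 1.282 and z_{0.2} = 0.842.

For a paired (one-sample on differences) test: n = ((z_{α} + z_β) / d)².
z_{α} + z_β = 1.282 + 0.842 = 2.124.
n = (2.124 / 0.70)² = 3.034² = 9.21.
Round up.

n = 10 pairs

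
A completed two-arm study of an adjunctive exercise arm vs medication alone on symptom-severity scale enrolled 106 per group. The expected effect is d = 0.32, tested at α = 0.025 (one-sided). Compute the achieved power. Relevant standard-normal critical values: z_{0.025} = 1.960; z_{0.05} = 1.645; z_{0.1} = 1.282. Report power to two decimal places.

power ≈ 0.64

For two equal groups, power = Φ(d·√(n/2) − z_{α}).
d·√(n/2) = 0.32 × √(106/2) = 0.32 × 7.280 = 2.330.
z_β = 2.330 − 1.960 = 0.370.
Power = Φ(0.370) = 0.644.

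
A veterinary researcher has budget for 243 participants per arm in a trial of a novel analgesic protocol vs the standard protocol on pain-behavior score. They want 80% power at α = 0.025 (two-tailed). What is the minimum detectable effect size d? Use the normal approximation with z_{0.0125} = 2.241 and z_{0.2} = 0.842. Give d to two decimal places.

For two independent groups of n = 243 each: d_min = (z_{α/2} + z_β)·√(2/n).
z-sum = 2.241 + 0.842 = 3.083.
d_min = 3.083 × √(2/243) = 3.083 × 0.0907 = 0.280.

d_min ≈ 0.28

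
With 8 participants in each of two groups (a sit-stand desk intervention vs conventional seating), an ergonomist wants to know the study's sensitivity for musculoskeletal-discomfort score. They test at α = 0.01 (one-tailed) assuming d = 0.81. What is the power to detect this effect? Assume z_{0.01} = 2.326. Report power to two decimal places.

For two equal groups, power = Φ(d·√(n/2) − z_{α}).
d·√(n/2) = 0.81 × √(8/2) = 0.81 × 2.000 = 1.620.
z_β = 1.620 − 2.326 = -0.706.
Power = Φ(-0.706) = 0.240.

power ≈ 0.24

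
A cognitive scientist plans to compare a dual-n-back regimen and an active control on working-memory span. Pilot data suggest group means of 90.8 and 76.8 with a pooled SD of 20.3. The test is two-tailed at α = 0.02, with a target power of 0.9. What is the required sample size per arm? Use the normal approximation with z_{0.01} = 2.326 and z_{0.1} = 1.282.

Cohen's d = |M₁ − M₂| / SD_pooled = |90.8 − 76.8| / 20.3 = 14.0 / 20.3 = 0.690.
For two independent groups with equal n: n = 2·((z_{α/2} + z_β) / d)².
z_{α/2} + z_β = 2.326 + 1.282 = 3.608.
n = 2 × (3.608 / 0.690)² = 2 × 5.229² = 2 × 27.34 = 54.7.
Round up to the next whole participant.

n = 55 per group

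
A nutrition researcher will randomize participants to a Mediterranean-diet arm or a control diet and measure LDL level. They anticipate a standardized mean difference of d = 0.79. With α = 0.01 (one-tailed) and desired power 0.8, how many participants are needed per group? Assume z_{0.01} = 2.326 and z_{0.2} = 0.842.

For two independent groups with equal n: n = 2·((z_{α} + z_β) / d)².
z_{α} + z_β = 2.326 + 0.842 = 3.168.
n = 2 × (3.168 / 0.79)² = 2 × 4.010² = 2 × 16.08 = 32.2.
Round up to the next whole participant.

n = 33 per group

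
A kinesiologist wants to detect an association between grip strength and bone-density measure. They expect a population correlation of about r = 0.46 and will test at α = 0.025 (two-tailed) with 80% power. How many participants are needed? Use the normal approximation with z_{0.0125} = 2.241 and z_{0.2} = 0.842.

n = 42

Fisher's z: C = ½·ln((1+r)/(1−r)) = ½·ln(2.7037) = 0.4973.
n = ((z_{α/2} + z_β)/C)² + 3.
(2.241 + 0.842) / 0.4973 = 3.083 / 0.4973 = 6.199.
n = 6.199² + 3 = 38.43 + 3 = 41.4.
Round up.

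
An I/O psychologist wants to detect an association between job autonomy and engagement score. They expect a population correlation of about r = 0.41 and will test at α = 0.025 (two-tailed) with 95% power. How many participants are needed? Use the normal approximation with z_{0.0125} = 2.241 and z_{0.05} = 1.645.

n = 83

Fisher's z: C = ½·ln((1+r)/(1−r)) = ½·ln(2.3898) = 0.4356.
n = ((z_{α/2} + z_β)/C)² + 3.
(2.241 + 1.645) / 0.4356 = 3.886 / 0.4356 = 8.921.
n = 8.921² + 3 = 79.58 + 3 = 82.6.
Round up.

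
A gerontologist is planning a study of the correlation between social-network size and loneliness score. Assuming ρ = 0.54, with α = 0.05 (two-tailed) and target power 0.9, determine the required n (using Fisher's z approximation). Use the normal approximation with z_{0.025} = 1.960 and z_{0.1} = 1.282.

n = 32

Fisher's z: C = ½·ln((1+r)/(1−r)) = ½·ln(3.3478) = 0.6042.
n = ((z_{α/2} + z_β)/C)² + 3.
(1.960 + 1.282) / 0.6042 = 3.242 / 0.6042 = 5.366.
n = 5.366² + 3 = 28.79 + 3 = 31.8.
Round up.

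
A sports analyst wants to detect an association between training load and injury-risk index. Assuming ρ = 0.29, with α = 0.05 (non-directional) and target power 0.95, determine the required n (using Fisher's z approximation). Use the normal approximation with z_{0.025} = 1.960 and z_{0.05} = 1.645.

n = 149

Fisher's z: C = ½·ln((1+r)/(1−r)) = ½·ln(1.8169) = 0.2986.
n = ((z_{α/2} + z_β)/C)² + 3.
(1.960 + 1.645) / 0.2986 = 3.605 / 0.2986 = 12.073.
n = 12.073² + 3 = 145.76 + 3 = 148.8.
Round up.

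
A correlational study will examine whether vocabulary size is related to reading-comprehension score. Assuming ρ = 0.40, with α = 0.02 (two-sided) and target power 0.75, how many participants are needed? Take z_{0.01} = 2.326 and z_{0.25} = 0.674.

n = 54

Fisher's z: C = ½·ln((1+r)/(1−r)) = ½·ln(2.3333) = 0.4236.
n = ((z_{α/2} + z_β)/C)² + 3.
(2.326 + 0.674) / 0.4236 = 3.000 / 0.4236 = 7.082.
n = 7.082² + 3 = 50.16 + 3 = 53.2.
Round up.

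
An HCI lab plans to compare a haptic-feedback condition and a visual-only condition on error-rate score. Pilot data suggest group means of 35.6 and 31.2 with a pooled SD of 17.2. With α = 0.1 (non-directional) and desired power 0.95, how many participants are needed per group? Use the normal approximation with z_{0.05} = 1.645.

n = 331 per group

Cohen's d = |M₁ − M₂| / SD_pooled = |35.6 − 31.2| / 17.2 = 4.4 / 17.2 = 0.256.
For two independent groups with equal n: n = 2·((z_{α/2} + z_β) / d)².
z_{α/2} + z_β = 1.645 + 1.645 = 3.290.
n = 2 × (3.290 / 0.256)² = 2 × 12.852² = 2 × 165.16 = 330.3.
Round up to the next whole participant.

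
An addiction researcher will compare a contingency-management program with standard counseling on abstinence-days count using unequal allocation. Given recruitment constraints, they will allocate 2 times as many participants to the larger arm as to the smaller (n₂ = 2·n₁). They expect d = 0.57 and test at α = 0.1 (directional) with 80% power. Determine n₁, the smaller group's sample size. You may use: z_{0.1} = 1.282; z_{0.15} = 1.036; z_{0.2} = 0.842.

With allocation ratio k = n₂/n₁ = 2, Var(x̄₁−x̄₂) = σ²(1/n₁ + 1/(k·n₁)) = σ²·(k+1)/(k·n₁).
So n₁ = (1 + 1/k)·((z_{α} + z_β)/d)² = 1.500 × (2.124/0.57)².
n₁ = 1.500 × 13.89 = 20.8.
Round up: n₁ = 21, giving n₂ = 2 × 21 = 42.

n₁ = 21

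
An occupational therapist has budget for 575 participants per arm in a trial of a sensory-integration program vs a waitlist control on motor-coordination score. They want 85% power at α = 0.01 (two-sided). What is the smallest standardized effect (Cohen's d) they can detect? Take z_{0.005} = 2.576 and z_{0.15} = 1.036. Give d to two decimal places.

d_min ≈ 0.21

For two independent groups of n = 575 each: d_min = (z_{α/2} + z_β)·√(2/n).
z-sum = 2.576 + 1.036 = 3.612.
d_min = 3.612 × √(2/575) = 3.612 × 0.0590 = 0.213.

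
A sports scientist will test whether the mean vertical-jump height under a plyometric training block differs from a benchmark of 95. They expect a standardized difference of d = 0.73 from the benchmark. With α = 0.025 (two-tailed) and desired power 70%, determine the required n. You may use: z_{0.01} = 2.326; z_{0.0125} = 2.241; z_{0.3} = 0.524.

n = 15

For a one-sample test: n = ((z_{α/2} + z_β) / d)².
z_{α/2} + z_β = 2.241 + 0.524 = 2.765.
n = (2.765 / 0.73)² = 3.788² = 14.35.
Round up.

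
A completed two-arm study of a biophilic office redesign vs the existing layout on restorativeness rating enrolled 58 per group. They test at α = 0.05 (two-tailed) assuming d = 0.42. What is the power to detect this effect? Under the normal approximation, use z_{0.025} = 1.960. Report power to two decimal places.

power ≈ 0.62

For two equal groups, power = Φ(d·√(n/2) − z_{α/2}).
d·√(n/2) = 0.42 × √(58/2) = 0.42 × 5.385 = 2.262.
z_β = 2.262 − 1.960 = 0.302.
Power = Φ(0.302) = 0.619.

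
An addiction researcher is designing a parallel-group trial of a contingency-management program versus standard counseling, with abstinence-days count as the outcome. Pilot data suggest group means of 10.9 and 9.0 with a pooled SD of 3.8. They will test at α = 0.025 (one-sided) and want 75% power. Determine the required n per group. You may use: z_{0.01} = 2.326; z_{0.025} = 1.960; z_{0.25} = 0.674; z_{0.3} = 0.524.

n = 56 per group

Cohen's d = |M₁ − M₂| / SD_pooled = |10.9 − 9.0| / 3.8 = 1.9 / 3.8 = 0.500.
For two independent groups with equal n: n = 2·((z_{α} + z_β) / d)².
z_{α} + z_β = 1.960 + 0.674 = 2.634.
n = 2 × (2.634 / 0.500)² = 2 × 5.268² = 2 × 27.75 = 55.5.
Round up to the next whole participant.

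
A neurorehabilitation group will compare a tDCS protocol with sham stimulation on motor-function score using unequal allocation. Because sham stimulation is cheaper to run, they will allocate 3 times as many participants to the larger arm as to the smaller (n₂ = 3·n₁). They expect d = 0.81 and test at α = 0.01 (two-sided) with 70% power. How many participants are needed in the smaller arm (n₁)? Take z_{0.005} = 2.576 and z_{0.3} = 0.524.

With allocation ratio k = n₂/n₁ = 3, Var(x̄₁−x̄₂) = σ²(1/n₁ + 1/(k·n₁)) = σ²·(k+1)/(k·n₁).
So n₁ = (1 + 1/k)·((z_{α/2} + z_β)/d)² = 1.333 × (3.100/0.81)².
n₁ = 1.333 × 14.65 = 19.5.
Round up: n₁ = 20, giving n₂ = 3 × 20 = 60.

n₁ = 20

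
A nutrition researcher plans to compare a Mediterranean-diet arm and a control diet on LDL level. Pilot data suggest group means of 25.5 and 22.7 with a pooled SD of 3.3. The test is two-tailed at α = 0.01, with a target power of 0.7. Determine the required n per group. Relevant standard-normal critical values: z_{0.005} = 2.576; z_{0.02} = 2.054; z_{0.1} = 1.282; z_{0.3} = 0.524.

n = 27 per group

Cohen's d = |M₁ − M₂| / SD_pooled = |25.5 − 22.7| / 3.3 = 2.8 / 3.3 = 0.848.
For two independent groups with equal n: n = 2·((z_{α/2} + z_β) / d)².
z_{α/2} + z_β = 2.576 + 0.524 = 3.100.
n = 2 × (3.100 / 0.848)² = 2 × 3.656² = 2 × 13.36 = 26.7.
Round up to the next whole participant.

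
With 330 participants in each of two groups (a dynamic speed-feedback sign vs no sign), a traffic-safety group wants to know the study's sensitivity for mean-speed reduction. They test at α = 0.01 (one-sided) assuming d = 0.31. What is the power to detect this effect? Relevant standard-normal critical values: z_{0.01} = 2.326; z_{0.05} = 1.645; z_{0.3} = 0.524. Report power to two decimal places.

power ≈ 0.95

For two equal groups, power = Φ(d·√(n/2) − z_{α}).
d·√(n/2) = 0.31 × √(330/2) = 0.31 × 12.845 = 3.982.
z_β = 3.982 − 2.326 = 1.656.
Power = Φ(1.656) = 0.951.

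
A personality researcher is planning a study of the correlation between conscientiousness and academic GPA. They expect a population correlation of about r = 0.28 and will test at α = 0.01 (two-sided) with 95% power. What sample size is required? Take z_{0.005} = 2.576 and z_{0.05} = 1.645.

n = 219

Fisher's z: C = ½·ln((1+r)/(1−r)) = ½·ln(1.7778) = 0.2877.
n = ((z_{α/2} + z_β)/C)² + 3.
(2.576 + 1.645) / 0.2877 = 4.221 / 0.2877 = 14.672.
n = 14.672² + 3 = 215.25 + 3 = 218.3.
Round up.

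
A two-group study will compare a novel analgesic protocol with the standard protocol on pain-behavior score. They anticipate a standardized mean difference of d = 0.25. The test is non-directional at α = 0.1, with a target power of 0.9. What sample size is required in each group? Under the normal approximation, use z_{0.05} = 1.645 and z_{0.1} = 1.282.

n = 275 per group

For two independent groups with equal n: n = 2·((z_{α/2} + z_β) / d)².
z_{α/2} + z_β = 1.645 + 1.282 = 2.927.
n = 2 × (2.927 / 0.25)² = 2 × 11.708² = 2 × 137.08 = 274.2.
Round up to the next whole participant.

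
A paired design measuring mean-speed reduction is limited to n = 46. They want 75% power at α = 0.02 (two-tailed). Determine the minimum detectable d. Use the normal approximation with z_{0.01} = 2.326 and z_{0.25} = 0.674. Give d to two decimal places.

For a single sample (or paired design) of n = 46: d_min = (z_{α/2} + z_β)/√n.
z-sum = 2.326 + 0.674 = 3.000.
d_min = 3.000 / √46 = 3.000 / 6.782 = 0.442.

d_min ≈ 0.44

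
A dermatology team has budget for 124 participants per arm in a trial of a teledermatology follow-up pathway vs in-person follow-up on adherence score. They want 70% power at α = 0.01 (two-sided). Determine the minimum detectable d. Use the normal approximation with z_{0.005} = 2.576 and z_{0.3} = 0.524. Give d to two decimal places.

For two independent groups of n = 124 each: d_min = (z_{α/2} + z_β)·√(2/n).
z-sum = 2.576 + 0.524 = 3.100.
d_min = 3.100 × √(2/124) = 3.100 × 0.1270 = 0.394.

d_min ≈ 0.39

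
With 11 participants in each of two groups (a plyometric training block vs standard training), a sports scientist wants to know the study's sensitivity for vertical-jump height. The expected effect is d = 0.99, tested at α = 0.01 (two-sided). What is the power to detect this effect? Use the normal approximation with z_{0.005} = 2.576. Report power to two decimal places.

power ≈ 0.40

For two equal groups, power = Φ(d·√(n/2) − z_{α/2}).
d·√(n/2) = 0.99 × √(11/2) = 0.99 × 2.345 = 2.322.
z_β = 2.322 − 2.576 = -0.254.
Power = Φ(-0.254) = 0.400.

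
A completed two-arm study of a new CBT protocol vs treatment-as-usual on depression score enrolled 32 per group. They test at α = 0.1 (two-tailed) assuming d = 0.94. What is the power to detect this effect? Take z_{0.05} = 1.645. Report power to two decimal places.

power ≈ 0.98

For two equal groups, power = Φ(d·√(n/2) − z_{α/2}).
d·√(n/2) = 0.94 × √(32/2) = 0.94 × 4.000 = 3.760.
z_β = 3.760 − 1.645 = 2.115.
Power = Φ(2.115) = 0.983.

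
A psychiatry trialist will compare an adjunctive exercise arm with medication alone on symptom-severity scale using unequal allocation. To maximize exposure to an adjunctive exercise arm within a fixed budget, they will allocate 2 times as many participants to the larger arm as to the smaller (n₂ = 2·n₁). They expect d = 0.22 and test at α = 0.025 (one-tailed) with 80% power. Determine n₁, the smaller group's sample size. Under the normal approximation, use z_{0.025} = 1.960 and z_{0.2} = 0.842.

n₁ = 244

With allocation ratio k = n₂/n₁ = 2, Var(x̄₁−x̄₂) = σ²(1/n₁ + 1/(k·n₁)) = σ²·(k+1)/(k·n₁).
So n₁ = (1 + 1/k)·((z_{α} + z_β)/d)² = 1.500 × (2.802/0.22)².
n₁ = 1.500 × 162.21 = 243.3.
Round up: n₁ = 244, giving n₂ = 2 × 244 = 488.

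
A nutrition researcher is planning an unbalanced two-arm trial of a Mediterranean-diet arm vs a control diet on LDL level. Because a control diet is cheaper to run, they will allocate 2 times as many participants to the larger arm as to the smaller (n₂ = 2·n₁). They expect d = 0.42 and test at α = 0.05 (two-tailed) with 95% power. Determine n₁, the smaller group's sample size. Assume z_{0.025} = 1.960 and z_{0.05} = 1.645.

n₁ = 111

With allocation ratio k = n₂/n₁ = 2, Var(x̄₁−x̄₂) = σ²(1/n₁ + 1/(k·n₁)) = σ²·(k+1)/(k·n₁).
So n₁ = (1 + 1/k)·((z_{α/2} + z_β)/d)² = 1.500 × (3.605/0.42)².
n₁ = 1.500 × 73.67 = 110.5.
Round up: n₁ = 111, giving n₂ = 2 × 111 = 222.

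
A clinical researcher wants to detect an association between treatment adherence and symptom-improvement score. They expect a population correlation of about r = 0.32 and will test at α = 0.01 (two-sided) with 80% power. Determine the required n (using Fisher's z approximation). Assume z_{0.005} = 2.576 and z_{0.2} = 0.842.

n = 110

Fisher's z: C = ½·ln((1+r)/(1−r)) = ½·ln(1.9412) = 0.3316.
n = ((z_{α/2} + z_β)/C)² + 3.
(2.576 + 0.842) / 0.3316 = 3.418 / 0.3316 = 10.308.
n = 10.308² + 3 = 106.25 + 3 = 109.2.
Round up.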